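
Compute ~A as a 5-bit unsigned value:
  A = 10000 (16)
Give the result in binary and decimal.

Flip each bit (0->1, 1->0):
  10000
  01111

Answer: 01111 (15)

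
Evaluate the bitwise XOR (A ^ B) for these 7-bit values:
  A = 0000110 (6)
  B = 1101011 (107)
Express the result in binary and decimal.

Apply ^ to each column (1 where bits differ):
  0000110
^ 1101011
---------
  1101101

Answer: 1101101 (109)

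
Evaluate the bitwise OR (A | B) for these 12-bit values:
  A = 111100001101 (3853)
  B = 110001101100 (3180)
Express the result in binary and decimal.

Apply | to each column (1 where either bit is 1):
  111100001101
| 110001101100
--------------
  111101101101

Answer: 111101101101 (3949)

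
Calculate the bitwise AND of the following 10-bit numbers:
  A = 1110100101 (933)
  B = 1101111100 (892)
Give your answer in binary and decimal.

Apply & to each column (1 only where both bits are 1):
  1110100101
& 1101111100
------------
  1100100100

Answer: 1100100100 (804)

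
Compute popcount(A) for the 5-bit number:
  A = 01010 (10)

01010
1-bits at positions (from bit 0 = LSB): 1, 3
Count = 2

Answer: 2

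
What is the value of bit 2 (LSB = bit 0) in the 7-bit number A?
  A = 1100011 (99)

Bit 2 is the 3rd from the right.
  1100011
      ^
That bit is 0.

Answer: 0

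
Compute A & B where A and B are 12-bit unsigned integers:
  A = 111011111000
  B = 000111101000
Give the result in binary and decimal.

Apply & to each column (1 only where both bits are 1):
  111011111000
& 000111101000
--------------
  000011101000

Answer: 000011101000 (232)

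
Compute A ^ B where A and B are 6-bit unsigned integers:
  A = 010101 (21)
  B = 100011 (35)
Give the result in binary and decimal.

Apply ^ to each column (1 where bits differ):
  010101
^ 100011
--------
  110110

Answer: 110110 (54)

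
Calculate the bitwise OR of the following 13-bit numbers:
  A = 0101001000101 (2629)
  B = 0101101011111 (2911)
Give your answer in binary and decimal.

Apply | to each column (1 where either bit is 1):
  0101001000101
| 0101101011111
---------------
  0101101011111

Answer: 0101101011111 (2911)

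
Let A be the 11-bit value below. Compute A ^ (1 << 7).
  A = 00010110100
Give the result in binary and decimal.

Mask = 1 << 7 = 00010000000
Bit 7 of A is 1; XOR with the mask flips it to 0.
  00010110100
^ 00010000000
-------------
  00000110100

Answer: 00000110100 (52)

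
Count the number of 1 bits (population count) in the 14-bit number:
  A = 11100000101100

11100000101100
1-bits at positions (from bit 0 = LSB): 2, 3, 5, 11, 12, 13
Count = 6

Answer: 6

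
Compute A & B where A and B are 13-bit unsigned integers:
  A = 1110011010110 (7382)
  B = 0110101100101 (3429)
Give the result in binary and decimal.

Apply & to each column (1 only where both bits are 1):
  1110011010110
& 0110101100101
---------------
  0110001000100

Answer: 0110001000100 (3140)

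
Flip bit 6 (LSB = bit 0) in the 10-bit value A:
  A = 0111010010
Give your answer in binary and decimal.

Mask = 1 << 6 = 0001000000
Bit 6 of A is 1; XOR with the mask flips it to 0.
  0111010010
^ 0001000000
------------
  0110010010

Answer: 0110010010 (402)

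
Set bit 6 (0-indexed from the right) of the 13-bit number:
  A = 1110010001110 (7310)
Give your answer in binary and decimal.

Mask = 1 << 6 = 0000001000000
Bit 6 of A is 0, so OR-ing with the mask flips it to 1.
  1110010001110
| 0000001000000
---------------
  1110011001110

Answer: 1110011001110 (7374)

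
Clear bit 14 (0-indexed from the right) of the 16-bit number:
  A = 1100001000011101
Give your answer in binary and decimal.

Mask = ~(1 << 14) = 1011111111111111
Bit 14 of A is 1, so AND-ing with the mask clears it to 0.
  1100001000011101
& 1011111111111111
------------------
  1000001000011101

Answer: 1000001000011101 (33309)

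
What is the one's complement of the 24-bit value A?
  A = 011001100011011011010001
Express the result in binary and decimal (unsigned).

Flip each bit (0->1, 1->0):
  011001100011011011010001
  100110011100100100101110

Answer: 100110011100100100101110 (10078510)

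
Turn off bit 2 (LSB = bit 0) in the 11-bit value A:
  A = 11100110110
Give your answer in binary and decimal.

Mask = ~(1 << 2) = 11111111011
Bit 2 of A is 1, so AND-ing with the mask clears it to 0.
  11100110110
& 11111111011
-------------
  11100110010

Answer: 11100110010 (1842)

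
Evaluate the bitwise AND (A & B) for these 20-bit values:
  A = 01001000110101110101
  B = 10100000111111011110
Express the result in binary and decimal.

Apply & to each column (1 only where both bits are 1):
  01001000110101110101
& 10100000111111011110
----------------------
  00000000110101010100

Answer: 00000000110101010100 (3412)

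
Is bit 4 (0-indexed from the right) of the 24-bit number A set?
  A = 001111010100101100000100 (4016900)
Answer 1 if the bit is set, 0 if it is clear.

Bit 4 is the 5th from the right.
  001111010100101100000100
                     ^
That bit is 0.

Answer: 0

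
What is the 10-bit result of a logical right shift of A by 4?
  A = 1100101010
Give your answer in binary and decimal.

Logical shift right by 4: drop the bottom 4 bit(s), prepend 4 zero(s) on the left.
  1100101010  ->  keep [110010], discard [1010], prepend 0000
= 0000110010

Answer: 0000110010 (50)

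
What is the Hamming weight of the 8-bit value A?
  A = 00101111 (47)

00101111
1-bits at positions (from bit 0 = LSB): 0, 1, 2, 3, 5
Count = 5

Answer: 5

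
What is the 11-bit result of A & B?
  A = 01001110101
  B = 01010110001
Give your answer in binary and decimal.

Apply & to each column (1 only where both bits are 1):
  01001110101
& 01010110001
-------------
  01000110001

Answer: 01000110001 (561)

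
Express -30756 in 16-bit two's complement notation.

1. Binary of +30756:  0111100000100100
2. Invert bits:     1000011111011011
3. Add 1:           1000011111011100

Answer: 1000011111011100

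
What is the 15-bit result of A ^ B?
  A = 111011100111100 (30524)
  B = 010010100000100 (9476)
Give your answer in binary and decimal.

Apply ^ to each column (1 where bits differ):
  111011100111100
^ 010010100000100
-----------------
  101001000111000

Answer: 101001000111000 (21048)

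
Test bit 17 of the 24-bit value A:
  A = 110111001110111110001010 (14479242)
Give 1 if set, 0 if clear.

Bit 17 is the 18th from the right.
  110111001110111110001010
        ^
That bit is 0.

Answer: 0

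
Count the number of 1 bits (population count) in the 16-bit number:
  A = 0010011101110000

0010011101110000
1-bits at positions (from bit 0 = LSB): 4, 5, 6, 8, 9, 10, 13
Count = 7

Answer: 7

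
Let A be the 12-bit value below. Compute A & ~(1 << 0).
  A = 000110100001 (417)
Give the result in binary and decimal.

Mask = ~(1 << 0) = 111111111110
Bit 0 of A is 1, so AND-ing with the mask clears it to 0.
  000110100001
& 111111111110
--------------
  000110100000

Answer: 000110100000 (416)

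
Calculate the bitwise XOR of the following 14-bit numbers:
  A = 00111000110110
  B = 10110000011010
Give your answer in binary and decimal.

Apply ^ to each column (1 where bits differ):
  00111000110110
^ 10110000011010
----------------
  10001000101100

Answer: 10001000101100 (8748)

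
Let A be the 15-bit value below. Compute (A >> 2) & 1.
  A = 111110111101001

Bit 2 is the 3rd from the right.
  111110111101001
              ^
That bit is 0.

Answer: 0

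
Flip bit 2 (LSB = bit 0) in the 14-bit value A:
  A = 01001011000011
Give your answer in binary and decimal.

Mask = 1 << 2 = 00000000000100
Bit 2 of A is 0; XOR with the mask flips it to 1.
  01001011000011
^ 00000000000100
----------------
  01001011000111

Answer: 01001011000111 (4807)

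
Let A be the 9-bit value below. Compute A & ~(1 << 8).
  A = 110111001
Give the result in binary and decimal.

Mask = ~(1 << 8) = 011111111
Bit 8 of A is 1, so AND-ing with the mask clears it to 0.
  110111001
& 011111111
-----------
  010111001

Answer: 010111001 (185)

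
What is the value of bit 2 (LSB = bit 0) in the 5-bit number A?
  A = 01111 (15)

Bit 2 is the 3rd from the right.
  01111
    ^
That bit is 1.

Answer: 1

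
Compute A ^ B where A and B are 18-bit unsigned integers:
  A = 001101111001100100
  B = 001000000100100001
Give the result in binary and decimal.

Apply ^ to each column (1 where bits differ):
  001101111001100100
^ 001000000100100001
--------------------
  000101111101000101

Answer: 000101111101000101 (24389)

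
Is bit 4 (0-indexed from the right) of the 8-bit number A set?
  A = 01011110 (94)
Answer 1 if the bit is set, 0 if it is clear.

Bit 4 is the 5th from the right.
  01011110
     ^
That bit is 1.

Answer: 1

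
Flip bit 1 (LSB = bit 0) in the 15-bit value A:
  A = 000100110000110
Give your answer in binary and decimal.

Mask = 1 << 1 = 000000000000010
Bit 1 of A is 1; XOR with the mask flips it to 0.
  000100110000110
^ 000000000000010
-----------------
  000100110000100

Answer: 000100110000100 (2436)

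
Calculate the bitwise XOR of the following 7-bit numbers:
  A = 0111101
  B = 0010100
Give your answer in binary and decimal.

Apply ^ to each column (1 where bits differ):
  0111101
^ 0010100
---------
  0101001

Answer: 0101001 (41)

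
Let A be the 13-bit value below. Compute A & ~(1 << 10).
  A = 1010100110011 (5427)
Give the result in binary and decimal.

Mask = ~(1 << 10) = 1101111111111
Bit 10 of A is 1, so AND-ing with the mask clears it to 0.
  1010100110011
& 1101111111111
---------------
  1000100110011

Answer: 1000100110011 (4403)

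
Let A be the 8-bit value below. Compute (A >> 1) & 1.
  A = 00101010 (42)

Bit 1 is the 2nd from the right.
  00101010
        ^
That bit is 1.

Answer: 1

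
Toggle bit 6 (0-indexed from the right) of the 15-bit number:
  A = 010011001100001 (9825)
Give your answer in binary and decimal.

Mask = 1 << 6 = 000000001000000
Bit 6 of A is 1; XOR with the mask flips it to 0.
  010011001100001
^ 000000001000000
-----------------
  010011000100001

Answer: 010011000100001 (9761)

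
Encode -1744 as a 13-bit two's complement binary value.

1. Binary of +1744:  0011011010000
2. Invert bits:     1100100101111
3. Add 1:           1100100110000

Answer: 1100100110000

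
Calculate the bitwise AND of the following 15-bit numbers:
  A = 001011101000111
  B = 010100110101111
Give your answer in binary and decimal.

Apply & to each column (1 only where both bits are 1):
  001011101000111
& 010100110101111
-----------------
  000000100000111

Answer: 000000100000111 (263)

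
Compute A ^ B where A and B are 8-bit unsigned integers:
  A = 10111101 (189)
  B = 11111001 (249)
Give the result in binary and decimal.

Apply ^ to each column (1 where bits differ):
  10111101
^ 11111001
----------
  01000100

Answer: 01000100 (68)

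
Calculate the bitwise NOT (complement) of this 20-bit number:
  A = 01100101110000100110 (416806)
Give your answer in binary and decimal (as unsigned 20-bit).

Flip each bit (0->1, 1->0):
  01100101110000100110
  10011010001111011001

Answer: 10011010001111011001 (631769)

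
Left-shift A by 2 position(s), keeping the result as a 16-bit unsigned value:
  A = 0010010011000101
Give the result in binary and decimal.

Shift left by 2: drop the top 2 bit(s), append 2 zero(s) on the right.
  0010010011000101  ->  discard [00], keep [10010011000101], append 00
= 1001001100010100

Answer: 1001001100010100 (37652)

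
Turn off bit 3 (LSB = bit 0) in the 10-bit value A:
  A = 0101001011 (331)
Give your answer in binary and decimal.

Mask = ~(1 << 3) = 1111110111
Bit 3 of A is 1, so AND-ing with the mask clears it to 0.
  0101001011
& 1111110111
------------
  0101000011

Answer: 0101000011 (323)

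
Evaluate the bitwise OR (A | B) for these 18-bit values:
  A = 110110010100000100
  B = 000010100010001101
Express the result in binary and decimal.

Apply | to each column (1 where either bit is 1):
  110110010100000100
| 000010100010001101
--------------------
  110110110110001101

Answer: 110110110110001101 (224653)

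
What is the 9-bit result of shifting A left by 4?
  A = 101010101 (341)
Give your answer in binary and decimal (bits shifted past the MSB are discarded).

Shift left by 4: drop the top 4 bit(s), append 4 zero(s) on the right.
  101010101  ->  discard [1010], keep [10101], append 0000
= 101010000

Answer: 101010000 (336)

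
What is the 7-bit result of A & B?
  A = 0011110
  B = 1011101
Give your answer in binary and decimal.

Apply & to each column (1 only where both bits are 1):
  0011110
& 1011101
---------
  0011100

Answer: 0011100 (28)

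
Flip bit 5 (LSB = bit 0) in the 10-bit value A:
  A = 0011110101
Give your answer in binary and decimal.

Mask = 1 << 5 = 0000100000
Bit 5 of A is 1; XOR with the mask flips it to 0.
  0011110101
^ 0000100000
------------
  0011010101

Answer: 0011010101 (213)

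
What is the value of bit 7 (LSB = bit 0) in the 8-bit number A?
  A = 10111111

Bit 7 is the 8th from the right.
  10111111
  ^
That bit is 1.

Answer: 1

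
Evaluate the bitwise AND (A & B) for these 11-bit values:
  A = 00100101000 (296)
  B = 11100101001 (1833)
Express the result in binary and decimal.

Apply & to each column (1 only where both bits are 1):
  00100101000
& 11100101001
-------------
  00100101000

Answer: 00100101000 (296)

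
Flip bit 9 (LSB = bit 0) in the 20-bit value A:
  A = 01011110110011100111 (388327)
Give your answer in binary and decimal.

Mask = 1 << 9 = 00000000001000000000
Bit 9 of A is 0; XOR with the mask flips it to 1.
  01011110110011100111
^ 00000000001000000000
----------------------
  01011110111011100111

Answer: 01011110111011100111 (388839)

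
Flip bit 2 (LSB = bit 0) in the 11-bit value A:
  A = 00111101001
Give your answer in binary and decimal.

Mask = 1 << 2 = 00000000100
Bit 2 of A is 0; XOR with the mask flips it to 1.
  00111101001
^ 00000000100
-------------
  00111101101

Answer: 00111101101 (493)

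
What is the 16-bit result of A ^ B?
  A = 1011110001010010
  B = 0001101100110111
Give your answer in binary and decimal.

Apply ^ to each column (1 where bits differ):
  1011110001010010
^ 0001101100110111
------------------
  1010011101100101

Answer: 1010011101100101 (42853)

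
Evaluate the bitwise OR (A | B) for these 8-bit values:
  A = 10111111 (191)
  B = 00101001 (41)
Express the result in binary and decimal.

Apply | to each column (1 where either bit is 1):
  10111111
| 00101001
----------
  10111111

Answer: 10111111 (191)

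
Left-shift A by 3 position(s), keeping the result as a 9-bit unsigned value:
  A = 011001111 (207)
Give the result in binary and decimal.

Shift left by 3: drop the top 3 bit(s), append 3 zero(s) on the right.
  011001111  ->  discard [011], keep [001111], append 000
= 001111000

Answer: 001111000 (120)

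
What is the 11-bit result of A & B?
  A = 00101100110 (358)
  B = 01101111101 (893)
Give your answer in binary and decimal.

Apply & to each column (1 only where both bits are 1):
  00101100110
& 01101111101
-------------
  00101100100

Answer: 00101100100 (356)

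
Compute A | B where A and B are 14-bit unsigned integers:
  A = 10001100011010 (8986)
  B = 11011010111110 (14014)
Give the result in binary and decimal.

Apply | to each column (1 where either bit is 1):
  10001100011010
| 11011010111110
----------------
  11011110111110

Answer: 11011110111110 (14270)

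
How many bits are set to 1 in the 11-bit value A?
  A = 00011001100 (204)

00011001100
1-bits at positions (from bit 0 = LSB): 2, 3, 6, 7
Count = 4

Answer: 4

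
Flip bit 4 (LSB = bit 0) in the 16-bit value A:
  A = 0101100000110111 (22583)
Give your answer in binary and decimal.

Mask = 1 << 4 = 0000000000010000
Bit 4 of A is 1; XOR with the mask flips it to 0.
  0101100000110111
^ 0000000000010000
------------------
  0101100000100111

Answer: 0101100000100111 (22567)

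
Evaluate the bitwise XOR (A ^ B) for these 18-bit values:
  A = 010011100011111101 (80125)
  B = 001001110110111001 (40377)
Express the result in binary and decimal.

Apply ^ to each column (1 where bits differ):
  010011100011111101
^ 001001110110111001
--------------------
  011010010101000100

Answer: 011010010101000100 (107844)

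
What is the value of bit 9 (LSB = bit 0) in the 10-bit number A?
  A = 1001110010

Bit 9 is the 10th from the right.
  1001110010
  ^
That bit is 1.

Answer: 1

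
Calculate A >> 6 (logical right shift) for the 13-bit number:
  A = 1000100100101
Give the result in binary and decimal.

Logical shift right by 6: drop the bottom 6 bit(s), prepend 6 zero(s) on the left.
  1000100100101  ->  keep [1000100], discard [100101], prepend 000000
= 0000001000100

Answer: 0000001000100 (68)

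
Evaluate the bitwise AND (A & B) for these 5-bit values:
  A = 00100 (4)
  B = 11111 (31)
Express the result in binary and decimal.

Apply & to each column (1 only where both bits are 1):
  00100
& 11111
-------
  00100

Answer: 00100 (4)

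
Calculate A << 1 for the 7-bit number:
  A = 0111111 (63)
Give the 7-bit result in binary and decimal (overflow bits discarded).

Shift left by 1: drop the top 1 bit(s), append 1 zero(s) on the right.
  0111111  ->  discard [0], keep [111111], append 0
= 1111110

Answer: 1111110 (126)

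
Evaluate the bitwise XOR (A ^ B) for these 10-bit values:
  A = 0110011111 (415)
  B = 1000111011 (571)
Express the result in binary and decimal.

Apply ^ to each column (1 where bits differ):
  0110011111
^ 1000111011
------------
  1110100100

Answer: 1110100100 (932)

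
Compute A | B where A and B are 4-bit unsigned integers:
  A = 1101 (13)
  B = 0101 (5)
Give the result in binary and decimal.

Apply | to each column (1 where either bit is 1):
  1101
| 0101
------
  1101

Answer: 1101 (13)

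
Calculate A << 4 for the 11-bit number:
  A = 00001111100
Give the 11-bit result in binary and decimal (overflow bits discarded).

Shift left by 4: drop the top 4 bit(s), append 4 zero(s) on the right.
  00001111100  ->  discard [0000], keep [1111100], append 0000
= 11111000000

Answer: 11111000000 (1984)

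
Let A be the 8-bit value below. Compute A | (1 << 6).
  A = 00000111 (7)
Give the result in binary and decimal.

Mask = 1 << 6 = 01000000
Bit 6 of A is 0, so OR-ing with the mask flips it to 1.
  00000111
| 01000000
----------
  01000111

Answer: 01000111 (71)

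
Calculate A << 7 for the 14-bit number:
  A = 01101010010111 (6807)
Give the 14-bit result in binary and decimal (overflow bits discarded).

Shift left by 7: drop the top 7 bit(s), append 7 zero(s) on the right.
  01101010010111  ->  discard [0110101], keep [0010111], append 0000000
= 00101110000000

Answer: 00101110000000 (2944)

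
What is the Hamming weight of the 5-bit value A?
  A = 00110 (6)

00110
1-bits at positions (from bit 0 = LSB): 1, 2
Count = 2

Answer: 2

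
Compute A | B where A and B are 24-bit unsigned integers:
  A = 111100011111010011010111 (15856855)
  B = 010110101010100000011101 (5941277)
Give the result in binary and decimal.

Apply | to each column (1 where either bit is 1):
  111100011111010011010111
| 010110101010100000011101
--------------------------
  111110111111110011011111

Answer: 111110111111110011011111 (16514271)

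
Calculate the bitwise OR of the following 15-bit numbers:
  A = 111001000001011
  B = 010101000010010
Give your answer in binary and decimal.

Apply | to each column (1 where either bit is 1):
  111001000001011
| 010101000010010
-----------------
  111101000011011

Answer: 111101000011011 (31259)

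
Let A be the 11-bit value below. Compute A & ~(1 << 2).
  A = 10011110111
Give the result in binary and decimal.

Mask = ~(1 << 2) = 11111111011
Bit 2 of A is 1, so AND-ing with the mask clears it to 0.
  10011110111
& 11111111011
-------------
  10011110011

Answer: 10011110011 (1267)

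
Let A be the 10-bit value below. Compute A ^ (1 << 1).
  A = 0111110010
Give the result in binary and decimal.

Mask = 1 << 1 = 0000000010
Bit 1 of A is 1; XOR with the mask flips it to 0.
  0111110010
^ 0000000010
------------
  0111110000

Answer: 0111110000 (496)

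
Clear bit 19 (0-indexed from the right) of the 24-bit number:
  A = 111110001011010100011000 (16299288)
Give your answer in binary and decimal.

Mask = ~(1 << 19) = 111101111111111111111111
Bit 19 of A is 1, so AND-ing with the mask clears it to 0.
  111110001011010100011000
& 111101111111111111111111
--------------------------
  111100001011010100011000

Answer: 111100001011010100011000 (15775000)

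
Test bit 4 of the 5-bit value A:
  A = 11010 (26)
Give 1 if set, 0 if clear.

Bit 4 is the 5th from the right.
  11010
  ^
That bit is 1.

Answer: 1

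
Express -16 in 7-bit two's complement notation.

1. Binary of +16:  0010000
2. Invert bits:     1101111
3. Add 1:           1110000

Answer: 1110000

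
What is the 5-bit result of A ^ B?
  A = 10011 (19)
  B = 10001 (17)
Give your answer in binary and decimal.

Apply ^ to each column (1 where bits differ):
  10011
^ 10001
-------
  00010

Answer: 00010 (2)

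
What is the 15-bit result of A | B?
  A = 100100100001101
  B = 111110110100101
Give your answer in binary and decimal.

Apply | to each column (1 where either bit is 1):
  100100100001101
| 111110110100101
-----------------
  111110110101101

Answer: 111110110101101 (32173)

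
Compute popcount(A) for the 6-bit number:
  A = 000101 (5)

000101
1-bits at positions (from bit 0 = LSB): 0, 2
Count = 2

Answer: 2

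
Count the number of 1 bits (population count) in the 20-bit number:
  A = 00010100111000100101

00010100111000100101
1-bits at positions (from bit 0 = LSB): 0, 2, 5, 9, 10, 11, 14, 16
Count = 8

Answer: 8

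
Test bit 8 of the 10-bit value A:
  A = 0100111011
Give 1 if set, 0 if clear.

Bit 8 is the 9th from the right.
  0100111011
   ^
That bit is 1.

Answer: 1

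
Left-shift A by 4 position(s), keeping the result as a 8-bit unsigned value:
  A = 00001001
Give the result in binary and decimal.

Shift left by 4: drop the top 4 bit(s), append 4 zero(s) on the right.
  00001001  ->  discard [0000], keep [1001], append 0000
= 10010000

Answer: 10010000 (144)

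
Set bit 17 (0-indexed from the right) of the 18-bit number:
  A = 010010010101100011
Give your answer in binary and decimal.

Mask = 1 << 17 = 100000000000000000
Bit 17 of A is 0, so OR-ing with the mask flips it to 1.
  010010010101100011
| 100000000000000000
--------------------
  110010010101100011

Answer: 110010010101100011 (206179)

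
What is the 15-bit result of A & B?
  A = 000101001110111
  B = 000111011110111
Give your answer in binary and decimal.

Apply & to each column (1 only where both bits are 1):
  000101001110111
& 000111011110111
-----------------
  000101001110111

Answer: 000101001110111 (2679)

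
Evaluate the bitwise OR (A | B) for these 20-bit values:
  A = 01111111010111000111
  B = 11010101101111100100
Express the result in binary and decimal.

Apply | to each column (1 where either bit is 1):
  01111111010111000111
| 11010101101111100100
----------------------
  11111111111111100111

Answer: 11111111111111100111 (1048551)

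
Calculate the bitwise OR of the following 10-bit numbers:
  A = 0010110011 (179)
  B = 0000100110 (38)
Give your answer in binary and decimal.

Apply | to each column (1 where either bit is 1):
  0010110011
| 0000100110
------------
  0010110111

Answer: 0010110111 (183)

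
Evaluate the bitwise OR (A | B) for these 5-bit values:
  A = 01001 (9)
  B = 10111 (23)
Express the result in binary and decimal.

Apply | to each column (1 where either bit is 1):
  01001
| 10111
-------
  11111

Answer: 11111 (31)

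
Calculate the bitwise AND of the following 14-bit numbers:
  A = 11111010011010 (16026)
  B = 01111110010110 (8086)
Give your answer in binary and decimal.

Apply & to each column (1 only where both bits are 1):
  11111010011010
& 01111110010110
----------------
  01111010010010

Answer: 01111010010010 (7826)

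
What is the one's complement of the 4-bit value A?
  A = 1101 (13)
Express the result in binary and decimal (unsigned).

Flip each bit (0->1, 1->0):
  1101
  0010

Answer: 0010 (2)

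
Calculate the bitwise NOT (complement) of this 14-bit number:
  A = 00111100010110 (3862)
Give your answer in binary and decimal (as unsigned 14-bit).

Flip each bit (0->1, 1->0):
  00111100010110
  11000011101001

Answer: 11000011101001 (12521)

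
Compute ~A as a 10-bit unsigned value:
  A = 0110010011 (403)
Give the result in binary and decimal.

Flip each bit (0->1, 1->0):
  0110010011
  1001101100

Answer: 1001101100 (620)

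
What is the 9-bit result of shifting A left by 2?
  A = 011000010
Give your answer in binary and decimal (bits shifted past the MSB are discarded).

Shift left by 2: drop the top 2 bit(s), append 2 zero(s) on the right.
  011000010  ->  discard [01], keep [1000010], append 00
= 100001000

Answer: 100001000 (264)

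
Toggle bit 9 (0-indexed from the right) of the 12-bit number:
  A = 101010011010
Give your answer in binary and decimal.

Mask = 1 << 9 = 001000000000
Bit 9 of A is 1; XOR with the mask flips it to 0.
  101010011010
^ 001000000000
--------------
  100010011010

Answer: 100010011010 (2202)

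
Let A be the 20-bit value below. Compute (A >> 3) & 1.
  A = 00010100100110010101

Bit 3 is the 4th from the right.
  00010100100110010101
                  ^
That bit is 0.

Answer: 0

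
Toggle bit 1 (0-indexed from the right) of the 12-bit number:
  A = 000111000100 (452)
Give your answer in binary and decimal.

Mask = 1 << 1 = 000000000010
Bit 1 of A is 0; XOR with the mask flips it to 1.
  000111000100
^ 000000000010
--------------
  000111000110

Answer: 000111000110 (454)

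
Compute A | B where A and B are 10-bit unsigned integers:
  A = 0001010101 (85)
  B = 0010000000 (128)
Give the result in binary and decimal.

Apply | to each column (1 where either bit is 1):
  0001010101
| 0010000000
------------
  0011010101

Answer: 0011010101 (213)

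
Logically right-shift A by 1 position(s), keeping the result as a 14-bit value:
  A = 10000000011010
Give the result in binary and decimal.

Logical shift right by 1: drop the bottom 1 bit(s), prepend 1 zero(s) on the left.
  10000000011010  ->  keep [1000000001101], discard [0], prepend 0
= 01000000001101

Answer: 01000000001101 (4109)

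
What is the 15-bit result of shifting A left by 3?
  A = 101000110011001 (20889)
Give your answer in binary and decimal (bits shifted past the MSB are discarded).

Shift left by 3: drop the top 3 bit(s), append 3 zero(s) on the right.
  101000110011001  ->  discard [101], keep [000110011001], append 000
= 000110011001000

Answer: 000110011001000 (3272)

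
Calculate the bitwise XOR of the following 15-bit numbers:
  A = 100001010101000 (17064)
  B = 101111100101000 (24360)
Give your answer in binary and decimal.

Apply ^ to each column (1 where bits differ):
  100001010101000
^ 101111100101000
-----------------
  001110110000000

Answer: 001110110000000 (7552)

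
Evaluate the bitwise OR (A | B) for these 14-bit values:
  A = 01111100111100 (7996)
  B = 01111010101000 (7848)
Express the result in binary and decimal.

Apply | to each column (1 where either bit is 1):
  01111100111100
| 01111010101000
----------------
  01111110111100

Answer: 01111110111100 (8124)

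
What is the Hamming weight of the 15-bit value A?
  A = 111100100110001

111100100110001
1-bits at positions (from bit 0 = LSB): 0, 4, 5, 8, 11, 12, 13, 14
Count = 8

Answer: 8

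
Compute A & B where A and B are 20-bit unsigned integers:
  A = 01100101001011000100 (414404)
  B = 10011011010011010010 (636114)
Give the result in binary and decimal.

Apply & to each column (1 only where both bits are 1):
  01100101001011000100
& 10011011010011010010
----------------------
  00000001000011000000

Answer: 00000001000011000000 (4288)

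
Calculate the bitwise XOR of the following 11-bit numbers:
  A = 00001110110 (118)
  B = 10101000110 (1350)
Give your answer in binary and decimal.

Apply ^ to each column (1 where bits differ):
  00001110110
^ 10101000110
-------------
  10100110000

Answer: 10100110000 (1328)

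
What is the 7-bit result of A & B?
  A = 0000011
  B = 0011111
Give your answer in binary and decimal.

Apply & to each column (1 only where both bits are 1):
  0000011
& 0011111
---------
  0000011

Answer: 0000011 (3)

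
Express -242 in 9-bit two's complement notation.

1. Binary of +242:  011110010
2. Invert bits:     100001101
3. Add 1:           100001110

Answer: 100001110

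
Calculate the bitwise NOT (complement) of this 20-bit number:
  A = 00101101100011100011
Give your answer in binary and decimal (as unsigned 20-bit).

Flip each bit (0->1, 1->0):
  00101101100011100011
  11010010011100011100

Answer: 11010010011100011100 (861980)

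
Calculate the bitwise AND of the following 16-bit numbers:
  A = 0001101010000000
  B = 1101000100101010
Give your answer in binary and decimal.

Apply & to each column (1 only where both bits are 1):
  0001101010000000
& 1101000100101010
------------------
  0001000000000000

Answer: 0001000000000000 (4096)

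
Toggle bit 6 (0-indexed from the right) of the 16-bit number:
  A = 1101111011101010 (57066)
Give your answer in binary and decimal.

Mask = 1 << 6 = 0000000001000000
Bit 6 of A is 1; XOR with the mask flips it to 0.
  1101111011101010
^ 0000000001000000
------------------
  1101111010101010

Answer: 1101111010101010 (57002)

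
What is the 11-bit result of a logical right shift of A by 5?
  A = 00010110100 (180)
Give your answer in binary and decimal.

Logical shift right by 5: drop the bottom 5 bit(s), prepend 5 zero(s) on the left.
  00010110100  ->  keep [000101], discard [10100], prepend 00000
= 00000000101

Answer: 00000000101 (5)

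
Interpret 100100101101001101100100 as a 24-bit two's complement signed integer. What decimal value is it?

MSB is 1, so the value is negative. Find the magnitude:
1. Invert bits:  011011010010110010011011
2. Add 1:        011011010010110010011100  = 7154844
3. Apply sign:   -7154844

Answer: -7154844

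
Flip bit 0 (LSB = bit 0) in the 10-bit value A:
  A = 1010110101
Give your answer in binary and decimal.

Mask = 1 << 0 = 0000000001
Bit 0 of A is 1; XOR with the mask flips it to 0.
  1010110101
^ 0000000001
------------
  1010110100

Answer: 1010110100 (692)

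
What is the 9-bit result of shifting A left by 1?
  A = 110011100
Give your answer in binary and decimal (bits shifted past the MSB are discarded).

Shift left by 1: drop the top 1 bit(s), append 1 zero(s) on the right.
  110011100  ->  discard [1], keep [10011100], append 0
= 100111000

Answer: 100111000 (312)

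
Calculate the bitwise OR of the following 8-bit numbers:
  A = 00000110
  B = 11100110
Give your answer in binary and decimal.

Apply | to each column (1 where either bit is 1):
  00000110
| 11100110
----------
  11100110

Answer: 11100110 (230)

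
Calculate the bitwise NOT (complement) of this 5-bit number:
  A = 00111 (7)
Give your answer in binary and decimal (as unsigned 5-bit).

Flip each bit (0->1, 1->0):
  00111
  11000

Answer: 11000 (24)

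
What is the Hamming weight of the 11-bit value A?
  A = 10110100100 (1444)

10110100100
1-bits at positions (from bit 0 = LSB): 2, 5, 7, 8, 10
Count = 5

Answer: 5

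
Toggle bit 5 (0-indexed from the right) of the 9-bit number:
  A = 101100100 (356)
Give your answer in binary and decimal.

Mask = 1 << 5 = 000100000
Bit 5 of A is 1; XOR with the mask flips it to 0.
  101100100
^ 000100000
-----------
  101000100

Answer: 101000100 (324)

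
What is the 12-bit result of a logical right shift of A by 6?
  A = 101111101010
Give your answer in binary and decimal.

Logical shift right by 6: drop the bottom 6 bit(s), prepend 6 zero(s) on the left.
  101111101010  ->  keep [101111], discard [101010], prepend 000000
= 000000101111

Answer: 000000101111 (47)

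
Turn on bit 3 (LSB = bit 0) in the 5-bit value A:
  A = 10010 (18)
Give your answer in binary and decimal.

Mask = 1 << 3 = 01000
Bit 3 of A is 0, so OR-ing with the mask flips it to 1.
  10010
| 01000
-------
  11010

Answer: 11010 (26)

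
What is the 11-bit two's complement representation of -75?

1. Binary of +75:  00001001011
2. Invert bits:     11110110100
3. Add 1:           11110110101

Answer: 11110110101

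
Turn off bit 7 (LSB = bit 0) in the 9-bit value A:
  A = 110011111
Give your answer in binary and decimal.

Mask = ~(1 << 7) = 101111111
Bit 7 of A is 1, so AND-ing with the mask clears it to 0.
  110011111
& 101111111
-----------
  100011111

Answer: 100011111 (287)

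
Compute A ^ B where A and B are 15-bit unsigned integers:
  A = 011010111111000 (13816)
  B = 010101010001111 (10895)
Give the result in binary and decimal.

Apply ^ to each column (1 where bits differ):
  011010111111000
^ 010101010001111
-----------------
  001111101110111

Answer: 001111101110111 (8055)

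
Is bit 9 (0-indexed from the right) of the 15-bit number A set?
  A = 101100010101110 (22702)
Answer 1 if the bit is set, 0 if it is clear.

Bit 9 is the 10th from the right.
  101100010101110
       ^
That bit is 0.

Answer: 0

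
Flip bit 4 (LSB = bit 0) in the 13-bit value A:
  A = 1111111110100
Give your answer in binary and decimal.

Mask = 1 << 4 = 0000000010000
Bit 4 of A is 1; XOR with the mask flips it to 0.
  1111111110100
^ 0000000010000
---------------
  1111111100100

Answer: 1111111100100 (8164)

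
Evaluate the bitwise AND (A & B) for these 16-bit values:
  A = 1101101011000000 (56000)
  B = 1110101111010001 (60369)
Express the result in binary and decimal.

Apply & to each column (1 only where both bits are 1):
  1101101011000000
& 1110101111010001
------------------
  1100101011000000

Answer: 1100101011000000 (51904)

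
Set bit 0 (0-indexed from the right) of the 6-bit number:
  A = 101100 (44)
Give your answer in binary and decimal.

Mask = 1 << 0 = 000001
Bit 0 of A is 0, so OR-ing with the mask flips it to 1.
  101100
| 000001
--------
  101101

Answer: 101101 (45)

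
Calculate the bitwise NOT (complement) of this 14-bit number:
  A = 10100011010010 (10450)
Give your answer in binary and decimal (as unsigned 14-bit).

Flip each bit (0->1, 1->0):
  10100011010010
  01011100101101

Answer: 01011100101101 (5933)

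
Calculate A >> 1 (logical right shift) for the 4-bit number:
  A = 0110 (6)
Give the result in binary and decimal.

Logical shift right by 1: drop the bottom 1 bit(s), prepend 1 zero(s) on the left.
  0110  ->  keep [011], discard [0], prepend 0
= 0011

Answer: 0011 (3)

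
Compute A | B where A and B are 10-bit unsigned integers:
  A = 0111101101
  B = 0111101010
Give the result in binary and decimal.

Apply | to each column (1 where either bit is 1):
  0111101101
| 0111101010
------------
  0111101111

Answer: 0111101111 (495)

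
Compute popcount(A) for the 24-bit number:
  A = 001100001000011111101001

001100001000011111101001
1-bits at positions (from bit 0 = LSB): 0, 3, 5, 6, 7, 8, 9, 10, 15, 20, 21
Count = 11

Answer: 11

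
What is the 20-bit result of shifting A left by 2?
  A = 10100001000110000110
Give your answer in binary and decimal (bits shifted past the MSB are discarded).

Shift left by 2: drop the top 2 bit(s), append 2 zero(s) on the right.
  10100001000110000110  ->  discard [10], keep [100001000110000110], append 00
= 10000100011000011000

Answer: 10000100011000011000 (542232)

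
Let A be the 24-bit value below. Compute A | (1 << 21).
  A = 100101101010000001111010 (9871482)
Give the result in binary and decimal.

Mask = 1 << 21 = 001000000000000000000000
Bit 21 of A is 0, so OR-ing with the mask flips it to 1.
  100101101010000001111010
| 001000000000000000000000
--------------------------
  101101101010000001111010

Answer: 101101101010000001111010 (11968634)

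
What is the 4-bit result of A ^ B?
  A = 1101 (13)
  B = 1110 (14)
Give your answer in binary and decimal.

Apply ^ to each column (1 where bits differ):
  1101
^ 1110
------
  0011

Answer: 0011 (3)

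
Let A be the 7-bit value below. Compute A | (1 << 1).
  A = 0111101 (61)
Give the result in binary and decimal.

Mask = 1 << 1 = 0000010
Bit 1 of A is 0, so OR-ing with the mask flips it to 1.
  0111101
| 0000010
---------
  0111111

Answer: 0111111 (63)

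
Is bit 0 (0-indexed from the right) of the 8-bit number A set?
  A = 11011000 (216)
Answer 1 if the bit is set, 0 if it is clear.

Bit 0 is the 1st from the right.
  11011000
         ^
That bit is 0.

Answer: 0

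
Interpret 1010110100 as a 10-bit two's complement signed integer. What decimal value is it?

MSB is 1, so the value is negative. Find the magnitude:
1. Invert bits:  0101001011
2. Add 1:        0101001100  = 332
3. Apply sign:   -332

Answer: -332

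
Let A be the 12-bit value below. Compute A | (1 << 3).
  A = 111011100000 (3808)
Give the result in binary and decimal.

Mask = 1 << 3 = 000000001000
Bit 3 of A is 0, so OR-ing with the mask flips it to 1.
  111011100000
| 000000001000
--------------
  111011101000

Answer: 111011101000 (3816)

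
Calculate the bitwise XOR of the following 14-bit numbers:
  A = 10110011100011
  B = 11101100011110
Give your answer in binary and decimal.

Apply ^ to each column (1 where bits differ):
  10110011100011
^ 11101100011110
----------------
  01011111111101

Answer: 01011111111101 (6141)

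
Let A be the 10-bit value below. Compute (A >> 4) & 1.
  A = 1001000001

Bit 4 is the 5th from the right.
  1001000001
       ^
That bit is 0.

Answer: 0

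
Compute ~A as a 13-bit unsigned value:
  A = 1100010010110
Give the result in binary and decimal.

Flip each bit (0->1, 1->0):
  1100010010110
  0011101101001

Answer: 0011101101001 (1897)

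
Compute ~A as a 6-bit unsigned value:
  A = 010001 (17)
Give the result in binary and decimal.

Flip each bit (0->1, 1->0):
  010001
  101110

Answer: 101110 (46)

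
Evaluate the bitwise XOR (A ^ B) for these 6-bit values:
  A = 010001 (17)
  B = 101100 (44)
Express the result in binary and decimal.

Apply ^ to each column (1 where bits differ):
  010001
^ 101100
--------
  111101

Answer: 111101 (61)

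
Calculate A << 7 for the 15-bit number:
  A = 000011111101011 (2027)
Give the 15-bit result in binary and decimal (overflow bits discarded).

Shift left by 7: drop the top 7 bit(s), append 7 zero(s) on the right.
  000011111101011  ->  discard [0000111], keep [11101011], append 0000000
= 111010110000000

Answer: 111010110000000 (30080)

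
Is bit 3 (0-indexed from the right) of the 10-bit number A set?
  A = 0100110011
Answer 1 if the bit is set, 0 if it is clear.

Bit 3 is the 4th from the right.
  0100110011
        ^
That bit is 0.

Answer: 0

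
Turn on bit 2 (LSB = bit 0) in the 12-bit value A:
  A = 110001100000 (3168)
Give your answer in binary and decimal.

Mask = 1 << 2 = 000000000100
Bit 2 of A is 0, so OR-ing with the mask flips it to 1.
  110001100000
| 000000000100
--------------
  110001100100

Answer: 110001100100 (3172)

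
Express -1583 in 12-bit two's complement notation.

1. Binary of +1583:  011000101111
2. Invert bits:     100111010000
3. Add 1:           100111010001

Answer: 100111010001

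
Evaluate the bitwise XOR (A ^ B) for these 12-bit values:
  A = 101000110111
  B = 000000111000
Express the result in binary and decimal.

Apply ^ to each column (1 where bits differ):
  101000110111
^ 000000111000
--------------
  101000001111

Answer: 101000001111 (2575)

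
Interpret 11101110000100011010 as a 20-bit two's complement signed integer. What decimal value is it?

MSB is 1, so the value is negative. Find the magnitude:
1. Invert bits:  00010001111011100101
2. Add 1:        00010001111011100110  = 73446
3. Apply sign:   -73446

Answer: -73446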